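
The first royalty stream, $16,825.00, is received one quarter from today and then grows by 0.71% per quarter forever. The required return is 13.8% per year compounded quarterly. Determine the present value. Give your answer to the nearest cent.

$614,051.09

Periodic rate r = 0.138/4 per quarter.
Growing perpetuity (Gordon): PV = PMT₁ / (r − g) = 16,825 / (r − 0.0071) = $614,051.09.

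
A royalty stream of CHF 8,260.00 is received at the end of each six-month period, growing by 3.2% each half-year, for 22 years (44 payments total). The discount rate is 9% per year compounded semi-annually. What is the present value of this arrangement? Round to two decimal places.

CHF 269,093.32

Periodic rate r = 0.09/2 per half-year; n is counted in half-years.
Growing ordinary annuity: PV = PMT₁ × [1 − ((1+g)/(1+r))^n] / (r − g) = 8,260 × [1 − ((1+0.032)/(1+r))^44] / (r − 0.032) = CHF 269,093.32.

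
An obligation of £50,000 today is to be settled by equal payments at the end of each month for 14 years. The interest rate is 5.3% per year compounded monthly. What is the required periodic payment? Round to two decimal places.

Level ordinary annuity; solve PV = PMT × [(1 − (1+r)^−n)/r] for PMT.
Periodic rate r = 0.053/12 per month; n is counted in months.
With n = 168: PMT = 50,000 / ([(1 − (1+r)^−n)/r]) = £422.19

£422.19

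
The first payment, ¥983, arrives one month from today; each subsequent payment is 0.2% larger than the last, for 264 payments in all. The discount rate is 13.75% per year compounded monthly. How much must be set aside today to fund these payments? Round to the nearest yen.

¥95,229

Periodic rate r = 0.1375/12 per month; n is counted in months.
Growing ordinary annuity: PV = PMT₁ × [1 − ((1+g)/(1+r))^n] / (r − g) = 983 × [1 − ((1+0.002)/(1+r))^264] / (r − 0.002) = ¥95,229.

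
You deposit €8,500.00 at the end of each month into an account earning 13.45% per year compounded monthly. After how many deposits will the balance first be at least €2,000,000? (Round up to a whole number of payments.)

116 payments

Periodic rate r = 0.1345/12 per month; n is counted in months.
Ordinary annuity FV: 2,000,000 = 8,500 × [((1+r)^n − 1)/r].
(1+r)^n = 1 + 2,000,000 × r / 8,500, so n = ln(1 + 2,000,000·r/8,500) / ln(1+r) = 115.85.
Round up to a whole number of payments: n = 116.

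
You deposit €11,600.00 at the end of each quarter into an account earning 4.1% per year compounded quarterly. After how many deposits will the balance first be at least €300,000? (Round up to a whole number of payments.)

24 payments

Periodic rate r = 0.041/4 per quarter; n is counted in quarters.
Ordinary annuity FV: 300,000 = 11,600 × [((1+r)^n − 1)/r].
(1+r)^n = 1 + 300,000 × r / 11,600, so n = ln(1 + 300,000·r/11,600) / ln(1+r) = 23.06.
Round up to a whole number of payments: n = 24.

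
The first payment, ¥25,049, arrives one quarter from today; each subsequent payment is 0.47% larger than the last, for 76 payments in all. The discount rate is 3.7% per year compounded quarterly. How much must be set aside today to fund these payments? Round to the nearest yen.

Periodic rate r = 0.037/4 per quarter; n is counted in quarters.
Growing ordinary annuity: PV = PMT₁ × [1 − ((1+g)/(1+r))^n] / (r − g) = 25,049 × [1 − ((1+0.0047)/(1+r))^76] / (r − 0.0047) = ¥1,600,105.

¥1,600,105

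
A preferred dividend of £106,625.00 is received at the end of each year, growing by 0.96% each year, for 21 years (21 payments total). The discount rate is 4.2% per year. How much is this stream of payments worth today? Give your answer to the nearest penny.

Periodic rate r = 0.042 per year.
Growing ordinary annuity: PV = PMT₁ × [1 − ((1+g)/(1+r))^n] / (r − g) = 106,625 × [1 − ((1+0.0096)/(1+r))^21] / (r − 0.0096) = £1,595,667.07.

£1,595,667.07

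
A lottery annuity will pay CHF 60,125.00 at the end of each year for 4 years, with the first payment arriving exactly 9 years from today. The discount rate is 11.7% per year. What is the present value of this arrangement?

Ordinary annuity of 4 payments, first payment at period 9.
Periodic rate r = 0.117 per year.
The ordinary-annuity PV formula values the stream one period before the first payment (period 8); discount that back 8 periods:
PV₀ = 60,125 × [1 − (1+r)^−4] / r × (1+r)^−8 = CHF 75,835.77

CHF 75,835.77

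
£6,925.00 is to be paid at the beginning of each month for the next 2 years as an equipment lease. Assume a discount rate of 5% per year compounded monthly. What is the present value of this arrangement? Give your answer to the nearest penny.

This is an annuity due: 24 payments of £6,925.00 at the beginning of each month.
Periodic rate r = 0.05/12 per month; n is counted in months.
PV = PMT × [(1 − (1+r)^−n)/r] × (1+r) = 6,925 × [1 − (1+r)^−24] / r × (1+r) = £158,505.45

£158,505.45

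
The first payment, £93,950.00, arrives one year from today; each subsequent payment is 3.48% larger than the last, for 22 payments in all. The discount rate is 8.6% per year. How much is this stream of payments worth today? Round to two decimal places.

Periodic rate r = 0.086 per year.
Growing ordinary annuity: PV = PMT₁ × [1 − ((1+g)/(1+r))^n] / (r − g) = 93,950 × [1 − ((1+0.0348)/(1+r))^22] / (r − 0.0348) = £1,200,781.86.

£1,200,781.86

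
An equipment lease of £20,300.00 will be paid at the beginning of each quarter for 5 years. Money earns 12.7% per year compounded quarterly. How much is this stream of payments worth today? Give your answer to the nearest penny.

This is an annuity due: 20 payments of £20,300.00 at the beginning of each quarter.
Periodic rate r = 0.127/4 per quarter; n is counted in quarters.
PV = PMT × [(1 − (1+r)^−n)/r] × (1+r) = 20,300 × [1 − (1+r)^−20] / r × (1+r) = £306,619.25

£306,619.25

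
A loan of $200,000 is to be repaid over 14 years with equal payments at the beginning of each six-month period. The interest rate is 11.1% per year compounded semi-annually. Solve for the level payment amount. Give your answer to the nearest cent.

Level annuity due; solve PV = PMT × [(1 − (1+r)^−n)/r] × (1+r) for PMT.
Periodic rate r = 0.111/2 per half-year; n is counted in half-years.
With n = 28: PMT = 200,000 / ([(1 − (1+r)^−n)/r] × (1+r)) = $13,489.04

$13,489.04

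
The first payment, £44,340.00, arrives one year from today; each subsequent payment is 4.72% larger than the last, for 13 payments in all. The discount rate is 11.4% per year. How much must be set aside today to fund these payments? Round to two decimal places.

£366,676.33

Periodic rate r = 0.114 per year.
Growing ordinary annuity: PV = PMT₁ × [1 − ((1+g)/(1+r))^n] / (r − g) = 44,340 × [1 − ((1+0.0472)/(1+r))^13] / (r − 0.0472) = £366,676.33.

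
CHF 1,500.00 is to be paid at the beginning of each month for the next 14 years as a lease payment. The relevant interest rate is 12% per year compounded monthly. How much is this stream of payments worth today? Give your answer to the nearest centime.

This is an annuity due: 168 payments of CHF 1,500.00 at the beginning of each month.
Periodic rate r = 0.12/12 per month; n is counted in months.
PV = PMT × [(1 − (1+r)^−n)/r] × (1+r) = 1,500 × [1 − (1+r)^−168] / r × (1+r) = CHF 123,027.75

CHF 123,027.75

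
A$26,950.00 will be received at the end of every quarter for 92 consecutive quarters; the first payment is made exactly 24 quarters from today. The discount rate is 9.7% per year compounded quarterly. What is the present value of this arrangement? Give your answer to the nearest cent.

Ordinary annuity of 92 payments, first payment at period 24.
Periodic rate r = 0.097/4 per quarter; n is counted in quarters.
The ordinary-annuity PV formula values the stream one period before the first payment (period 23); discount that back 23 periods:
PV₀ = 26,950 × [1 − (1+r)^−92] / r × (1+r)^−23 = A$569,828.21

A$569,828.21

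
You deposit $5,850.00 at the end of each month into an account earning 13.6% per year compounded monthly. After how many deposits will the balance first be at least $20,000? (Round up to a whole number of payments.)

Periodic rate r = 0.136/12 per month; n is counted in months.
Ordinary annuity FV: 20,000 = 5,850 × [((1+r)^n − 1)/r].
(1+r)^n = 1 + 20,000 × r / 5,850, so n = ln(1 + 20,000·r/5,850) / ln(1+r) = 3.37.
Round up to a whole number of payments: n = 4.

4 payments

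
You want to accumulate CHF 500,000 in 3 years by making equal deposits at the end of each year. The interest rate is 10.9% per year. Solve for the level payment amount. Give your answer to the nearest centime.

Level ordinary annuity; solve FV = PMT × [((1+r)^n − 1)/r] for PMT.
Periodic rate r = 0.109 per year.
With n = 3: PMT = 500,000 / ([((1+r)^n − 1)/r]) = CHF 149,750.77

CHF 149,750.77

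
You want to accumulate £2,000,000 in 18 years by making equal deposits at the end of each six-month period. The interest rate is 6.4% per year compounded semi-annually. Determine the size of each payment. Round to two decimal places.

£30,361.76

Level ordinary annuity; solve FV = PMT × [((1+r)^n − 1)/r] for PMT.
Periodic rate r = 0.064/2 per half-year; n is counted in half-years.
With n = 36: PMT = 2,000,000 / ([((1+r)^n − 1)/r]) = £30,361.76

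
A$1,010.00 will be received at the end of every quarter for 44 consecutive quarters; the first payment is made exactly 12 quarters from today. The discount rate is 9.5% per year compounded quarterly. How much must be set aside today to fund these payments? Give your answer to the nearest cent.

Ordinary annuity of 44 payments, first payment at period 12.
Periodic rate r = 0.095/4 per quarter; n is counted in quarters.
The ordinary-annuity PV formula values the stream one period before the first payment (period 11); discount that back 11 periods:
PV₀ = 1,010 × [1 − (1+r)^−44] / r × (1+r)^−11 = A$21,154.40

A$21,154.40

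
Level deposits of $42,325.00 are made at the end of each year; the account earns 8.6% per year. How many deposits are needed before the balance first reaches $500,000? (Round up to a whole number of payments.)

9 payments

Periodic rate r = 0.086 per year.
Ordinary annuity FV: 500,000 = 42,325 × [((1+r)^n − 1)/r].
(1+r)^n = 1 + 500,000 × r / 42,325, so n = ln(1 + 500,000·r/42,325) / ln(1+r) = 8.50.
Round up to a whole number of payments: n = 9.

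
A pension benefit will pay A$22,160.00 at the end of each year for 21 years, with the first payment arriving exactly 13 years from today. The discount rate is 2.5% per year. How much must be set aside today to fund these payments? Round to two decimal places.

Ordinary annuity of 21 payments, first payment at period 13.
Periodic rate r = 0.025 per year.
The ordinary-annuity PV formula values the stream one period before the first payment (period 12); discount that back 12 periods:
PV₀ = 22,160 × [1 − (1+r)^−21] / r × (1+r)^−12 = A$266,676.02

A$266,676.02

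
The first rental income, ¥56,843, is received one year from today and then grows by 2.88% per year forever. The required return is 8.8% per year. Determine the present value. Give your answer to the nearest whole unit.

Periodic rate r = 0.088 per year.
Growing perpetuity (Gordon): PV = PMT₁ / (r − g) = 56,843 / (r − 0.0288) = ¥960,186.

¥960,186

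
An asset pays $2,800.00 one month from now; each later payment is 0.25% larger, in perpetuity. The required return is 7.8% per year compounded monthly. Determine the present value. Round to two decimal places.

Periodic rate r = 0.078/12 per month.
Growing perpetuity (Gordon): PV = PMT₁ / (r − g) = 2,800 / (r − 0.0025) = $700,000.00.

$700,000.00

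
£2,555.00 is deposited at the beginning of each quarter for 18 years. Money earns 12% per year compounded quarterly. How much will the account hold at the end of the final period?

This is an annuity due: 72 deposits of £2,555.00 at the beginning of each quarter.
Periodic rate r = 0.12/4 per quarter; n is counted in quarters.
FV = PMT × [((1+r)^n − 1)/r] × (1+r) = 2,555 × [(1+r)^72 − 1] / r × (1+r) = £649,141.85

£649,141.85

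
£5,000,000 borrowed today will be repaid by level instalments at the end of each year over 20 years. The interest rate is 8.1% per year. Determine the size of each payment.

£513,056.63

Level ordinary annuity; solve PV = PMT × [(1 − (1+r)^−n)/r] for PMT.
Periodic rate r = 0.081 per year.
With n = 20: PMT = 5,000,000 / ([(1 − (1+r)^−n)/r]) = £513,056.63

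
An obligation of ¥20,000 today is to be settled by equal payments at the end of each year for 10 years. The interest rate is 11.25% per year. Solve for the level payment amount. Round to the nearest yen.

¥3,432

Level ordinary annuity; solve PV = PMT × [(1 − (1+r)^−n)/r] for PMT.
Periodic rate r = 0.1125 per year.
With n = 10: PMT = 20,000 / ([(1 − (1+r)^−n)/r]) = ¥3,432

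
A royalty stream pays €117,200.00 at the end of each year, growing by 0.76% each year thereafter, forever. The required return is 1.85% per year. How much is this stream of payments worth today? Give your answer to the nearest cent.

€10,752,293.58

Periodic rate r = 0.0185 per year.
Growing perpetuity (Gordon): PV = PMT₁ / (r − g) = 117,200 / (r − 0.0076) = €10,752,293.58.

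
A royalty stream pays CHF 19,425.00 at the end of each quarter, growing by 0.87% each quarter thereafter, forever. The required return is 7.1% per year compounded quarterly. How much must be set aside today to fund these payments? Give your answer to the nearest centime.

Periodic rate r = 0.071/4 per quarter.
Growing perpetuity (Gordon): PV = PMT₁ / (r − g) = 19,425 / (r − 0.0087) = CHF 2,146,408.84.

CHF 2,146,408.84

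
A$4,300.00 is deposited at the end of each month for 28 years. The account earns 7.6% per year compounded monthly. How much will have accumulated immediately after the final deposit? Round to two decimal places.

This is an ordinary annuity: 336 deposits of A$4,300.00 at the end of each month.
Periodic rate r = 0.076/12 per month; n is counted in months.
FV = PMT × [((1+r)^n − 1)/r] = 4,300 × [(1+r)^336 − 1] / r = A$4,984,756.00

A$4,984,756.00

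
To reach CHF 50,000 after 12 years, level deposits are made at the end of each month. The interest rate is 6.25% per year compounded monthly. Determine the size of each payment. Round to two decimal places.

CHF 234.00

Level ordinary annuity; solve FV = PMT × [((1+r)^n − 1)/r] for PMT.
Periodic rate r = 0.0625/12 per month; n is counted in months.
With n = 144: PMT = 50,000 / ([((1+r)^n − 1)/r]) = CHF 234.00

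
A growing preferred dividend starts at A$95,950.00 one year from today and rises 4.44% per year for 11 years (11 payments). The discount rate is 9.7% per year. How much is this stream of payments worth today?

A$761,661.89

Periodic rate r = 0.097 per year.
Growing ordinary annuity: PV = PMT₁ × [1 − ((1+g)/(1+r))^n] / (r − g) = 95,950 × [1 − ((1+0.0444)/(1+r))^11] / (r − 0.0444) = A$761,661.89.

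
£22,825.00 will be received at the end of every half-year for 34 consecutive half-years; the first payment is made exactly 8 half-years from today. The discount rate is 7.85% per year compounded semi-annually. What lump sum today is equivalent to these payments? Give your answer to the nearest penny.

Ordinary annuity of 34 payments, first payment at period 8.
Periodic rate r = 0.0785/2 per half-year; n is counted in half-years.
The ordinary-annuity PV formula values the stream one period before the first payment (period 7); discount that back 7 periods:
PV₀ = 22,825 × [1 − (1+r)^−34] / r × (1+r)^−7 = £324,187.58

£324,187.58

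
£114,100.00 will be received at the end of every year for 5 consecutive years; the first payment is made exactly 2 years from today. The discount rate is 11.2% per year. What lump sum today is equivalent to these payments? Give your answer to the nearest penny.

£377,328.05

Ordinary annuity of 5 payments, first payment at period 2.
Periodic rate r = 0.112 per year.
The ordinary-annuity PV formula values the stream one period before the first payment (period 1); discount that back 1 periods:
PV₀ = 114,100 × [1 − (1+r)^−5] / r × (1+r)^−1 = £377,328.05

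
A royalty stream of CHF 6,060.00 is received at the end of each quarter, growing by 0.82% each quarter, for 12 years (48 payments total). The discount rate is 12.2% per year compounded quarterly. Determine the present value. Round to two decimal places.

Periodic rate r = 0.122/4 per quarter; n is counted in quarters.
Growing ordinary annuity: PV = PMT₁ × [1 − ((1+g)/(1+r))^n] / (r − g) = 6,060 × [1 − ((1+0.0082)/(1+r))^48] / (r − 0.0082) = CHF 176,665.37.

CHF 176,665.37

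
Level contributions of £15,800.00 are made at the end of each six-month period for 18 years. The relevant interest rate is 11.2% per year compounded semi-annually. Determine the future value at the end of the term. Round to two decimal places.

£1,724,038.15

This is an ordinary annuity: 36 deposits of £15,800.00 at the end of each six-month period.
Periodic rate r = 0.112/2 per half-year; n is counted in half-years.
FV = PMT × [((1+r)^n − 1)/r] = 15,800 × [(1+r)^36 − 1] / r = £1,724,038.15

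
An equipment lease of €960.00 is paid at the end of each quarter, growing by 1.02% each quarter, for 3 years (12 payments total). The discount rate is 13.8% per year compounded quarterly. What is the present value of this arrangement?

Periodic rate r = 0.138/4 per quarter; n is counted in quarters.
Growing ordinary annuity: PV = PMT₁ × [1 − ((1+g)/(1+r))^n] / (r − g) = 960 × [1 − ((1+0.0102)/(1+r))^12] / (r − 0.0102) = €9,804.06.

€9,804.06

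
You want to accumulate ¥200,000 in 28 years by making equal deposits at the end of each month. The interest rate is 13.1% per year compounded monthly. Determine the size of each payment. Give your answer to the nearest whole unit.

Level ordinary annuity; solve FV = PMT × [((1+r)^n − 1)/r] for PMT.
Periodic rate r = 0.131/12 per month; n is counted in months.
With n = 336: PMT = 200,000 / ([((1+r)^n − 1)/r]) = ¥58

¥58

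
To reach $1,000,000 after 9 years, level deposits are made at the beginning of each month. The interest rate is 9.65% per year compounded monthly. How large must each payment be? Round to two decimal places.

$5,801.54

Level annuity due; solve FV = PMT × [((1+r)^n − 1)/r] × (1+r) for PMT.
Periodic rate r = 0.0965/12 per month; n is counted in months.
With n = 108: PMT = 1,000,000 / ([((1+r)^n − 1)/r] × (1+r)) = $5,801.54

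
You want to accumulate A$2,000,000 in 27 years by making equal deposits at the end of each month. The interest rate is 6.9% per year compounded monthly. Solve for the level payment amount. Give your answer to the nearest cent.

A$2,126.18

Level ordinary annuity; solve FV = PMT × [((1+r)^n − 1)/r] for PMT.
Periodic rate r = 0.069/12 per month; n is counted in months.
With n = 324: PMT = 2,000,000 / ([((1+r)^n − 1)/r]) = A$2,126.18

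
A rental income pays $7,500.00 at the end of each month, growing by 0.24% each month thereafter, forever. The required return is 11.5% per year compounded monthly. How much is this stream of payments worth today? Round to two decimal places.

$1,044,083.53

Periodic rate r = 0.115/12 per month.
Growing perpetuity (Gordon): PV = PMT₁ / (r − g) = 7,500 / (r − 0.0024) = $1,044,083.53.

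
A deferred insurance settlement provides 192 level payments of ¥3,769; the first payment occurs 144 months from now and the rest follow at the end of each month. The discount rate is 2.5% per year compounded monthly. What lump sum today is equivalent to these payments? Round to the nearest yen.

¥442,531

Ordinary annuity of 192 payments, first payment at period 144.
Periodic rate r = 0.025/12 per month; n is counted in months.
The ordinary-annuity PV formula values the stream one period before the first payment (period 143); discount that back 143 periods:
PV₀ = 3,769 × [1 − (1+r)^−192] / r × (1+r)^−143 = ¥442,531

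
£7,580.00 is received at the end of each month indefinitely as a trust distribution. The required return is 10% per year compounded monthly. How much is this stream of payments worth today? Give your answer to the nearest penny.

£909,600.00

Periodic rate r = 0.1/12 per month.
Level perpetuity: PV = PMT / r = 7,580 / (0.1/12) = £909,600.00.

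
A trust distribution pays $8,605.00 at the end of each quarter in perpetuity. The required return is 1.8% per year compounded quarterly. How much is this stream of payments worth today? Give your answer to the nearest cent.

Periodic rate r = 0.018/4 per quarter.
Level perpetuity: PV = PMT / r = 8,605 / (0.018/4) = $1,912,222.22.

$1,912,222.22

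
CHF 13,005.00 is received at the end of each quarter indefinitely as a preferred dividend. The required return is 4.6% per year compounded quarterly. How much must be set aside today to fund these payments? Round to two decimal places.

Periodic rate r = 0.046/4 per quarter.
Level perpetuity: PV = PMT / r = 13,005 / (0.046/4) = CHF 1,130,869.57.

CHF 1,130,869.57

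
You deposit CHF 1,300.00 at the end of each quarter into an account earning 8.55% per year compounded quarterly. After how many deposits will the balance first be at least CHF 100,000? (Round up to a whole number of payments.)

46 payments

Periodic rate r = 0.0855/4 per quarter; n is counted in quarters.
Ordinary annuity FV: 100,000 = 1,300 × [((1+r)^n − 1)/r].
(1+r)^n = 1 + 100,000 × r / 1,300, so n = ln(1 + 100,000·r/1,300) / ln(1+r) = 45.98.
Round up to a whole number of payments: n = 46.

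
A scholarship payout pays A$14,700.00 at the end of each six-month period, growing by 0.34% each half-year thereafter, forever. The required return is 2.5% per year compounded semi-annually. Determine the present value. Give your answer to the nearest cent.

Periodic rate r = 0.025/2 per half-year.
Growing perpetuity (Gordon): PV = PMT₁ / (r − g) = 14,700 / (r − 0.0034) = A$1,615,384.62.

A$1,615,384.62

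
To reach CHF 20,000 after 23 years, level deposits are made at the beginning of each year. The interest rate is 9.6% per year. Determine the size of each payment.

CHF 242.15

Level annuity due; solve FV = PMT × [((1+r)^n − 1)/r] × (1+r) for PMT.
Periodic rate r = 0.096 per year.
With n = 23: PMT = 20,000 / ([((1+r)^n − 1)/r] × (1+r)) = CHF 242.15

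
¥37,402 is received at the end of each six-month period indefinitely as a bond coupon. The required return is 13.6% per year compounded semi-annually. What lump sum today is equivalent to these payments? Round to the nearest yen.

¥550,029

Periodic rate r = 0.136/2 per half-year.
Level perpetuity: PV = PMT / r = 37,402 / (0.136/2) = ¥550,029.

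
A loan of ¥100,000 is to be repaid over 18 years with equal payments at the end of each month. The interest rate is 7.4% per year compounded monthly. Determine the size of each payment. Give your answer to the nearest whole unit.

Level ordinary annuity; solve PV = PMT × [(1 − (1+r)^−n)/r] for PMT.
Periodic rate r = 0.074/12 per month; n is counted in months.
With n = 216: PMT = 100,000 / ([(1 − (1+r)^−n)/r]) = ¥839

¥839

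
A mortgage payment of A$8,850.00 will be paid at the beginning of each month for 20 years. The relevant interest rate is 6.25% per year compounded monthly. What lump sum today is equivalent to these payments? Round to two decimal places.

This is an annuity due: 240 payments of A$8,850.00 at the beginning of each month.
Periodic rate r = 0.0625/12 per month; n is counted in months.
PV = PMT × [(1 − (1+r)^−n)/r] × (1+r) = 8,850 × [1 − (1+r)^−240] / r × (1+r) = A$1,217,095.43

A$1,217,095.43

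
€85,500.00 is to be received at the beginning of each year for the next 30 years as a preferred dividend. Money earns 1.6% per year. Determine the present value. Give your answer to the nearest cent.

€2,056,931.37

This is an annuity due: 30 payments of €85,500.00 at the beginning of each year.
Periodic rate r = 0.016 per year.
PV = PMT × [(1 − (1+r)^−n)/r] × (1+r) = 85,500 × [1 − (1+r)^−30] / r × (1+r) = €2,056,931.37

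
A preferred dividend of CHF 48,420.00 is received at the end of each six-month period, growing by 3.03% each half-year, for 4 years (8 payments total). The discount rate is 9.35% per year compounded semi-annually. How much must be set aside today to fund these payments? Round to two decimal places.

CHF 350,332.45

Periodic rate r = 0.0935/2 per half-year; n is counted in half-years.
Growing ordinary annuity: PV = PMT₁ × [1 − ((1+g)/(1+r))^n] / (r − g) = 48,420 × [1 − ((1+0.0303)/(1+r))^8] / (r − 0.0303) = CHF 350,332.45.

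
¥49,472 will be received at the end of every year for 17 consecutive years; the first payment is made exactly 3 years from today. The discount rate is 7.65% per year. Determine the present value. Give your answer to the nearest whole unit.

¥398,667

Ordinary annuity of 17 payments, first payment at period 3.
Periodic rate r = 0.0765 per year.
The ordinary-annuity PV formula values the stream one period before the first payment (period 2); discount that back 2 periods:
PV₀ = 49,472 × [1 − (1+r)^−17] / r × (1+r)^−2 = ¥398,667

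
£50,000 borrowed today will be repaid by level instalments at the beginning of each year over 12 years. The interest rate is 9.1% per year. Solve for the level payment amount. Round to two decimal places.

Level annuity due; solve PV = PMT × [(1 − (1+r)^−n)/r] × (1+r) for PMT.
Periodic rate r = 0.091 per year.
With n = 12: PMT = 50,000 / ([(1 − (1+r)^−n)/r] × (1+r)) = £6,432.40

£6,432.40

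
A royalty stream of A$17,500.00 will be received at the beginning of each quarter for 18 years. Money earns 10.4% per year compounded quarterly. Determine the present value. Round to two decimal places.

A$581,783.64

This is an annuity due: 72 payments of A$17,500.00 at the beginning of each quarter.
Periodic rate r = 0.104/4 per quarter; n is counted in quarters.
PV = PMT × [(1 − (1+r)^−n)/r] × (1+r) = 17,500 × [1 − (1+r)^−72] / r × (1+r) = A$581,783.64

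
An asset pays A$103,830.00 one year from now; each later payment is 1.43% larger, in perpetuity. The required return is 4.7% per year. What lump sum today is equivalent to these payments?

Periodic rate r = 0.047 per year.
Growing perpetuity (Gordon): PV = PMT₁ / (r − g) = 103,830 / (r − 0.0143) = A$3,175,229.36.

A$3,175,229.36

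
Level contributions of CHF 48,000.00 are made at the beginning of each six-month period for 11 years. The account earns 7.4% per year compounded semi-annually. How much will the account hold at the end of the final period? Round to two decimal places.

This is an annuity due: 22 deposits of CHF 48,000.00 at the beginning of each six-month period.
Periodic rate r = 0.074/2 per half-year; n is counted in half-years.
FV = PMT × [((1+r)^n − 1)/r] × (1+r) = 48,000 × [(1+r)^22 − 1] / r × (1+r) = CHF 1,646,629.13

CHF 1,646,629.13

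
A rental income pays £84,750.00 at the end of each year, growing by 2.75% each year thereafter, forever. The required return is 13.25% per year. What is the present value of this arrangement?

Periodic rate r = 0.1325 per year.
Growing perpetuity (Gordon): PV = PMT₁ / (r − g) = 84,750 / (r − 0.0275) = £807,142.86.

£807,142.86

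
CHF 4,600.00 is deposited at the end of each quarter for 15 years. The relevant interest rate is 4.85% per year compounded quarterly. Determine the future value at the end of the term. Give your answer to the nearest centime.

CHF 402,471.76

This is an ordinary annuity: 60 deposits of CHF 4,600.00 at the end of each quarter.
Periodic rate r = 0.0485/4 per quarter; n is counted in quarters.
FV = PMT × [((1+r)^n − 1)/r] = 4,600 × [(1+r)^60 − 1] / r = CHF 402,471.76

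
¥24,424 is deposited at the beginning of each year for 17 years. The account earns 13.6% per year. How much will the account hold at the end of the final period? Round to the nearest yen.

This is an annuity due: 17 deposits of ¥24,424 at the beginning of each year.
Periodic rate r = 0.136 per year.
FV = PMT × [((1+r)^n − 1)/r] × (1+r) = 24,424 × [(1+r)^17 − 1] / r × (1+r) = ¥1,578,727

¥1,578,727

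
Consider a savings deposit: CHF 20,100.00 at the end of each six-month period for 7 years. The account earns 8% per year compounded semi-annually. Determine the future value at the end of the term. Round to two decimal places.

This is an ordinary annuity: 14 deposits of CHF 20,100.00 at the end of each six-month period.
Periodic rate r = 0.08/2 per half-year; n is counted in half-years.
FV = PMT × [((1+r)^n − 1)/r] = 20,100 × [(1+r)^14 − 1] / r = CHF 367,667.41

CHF 367,667.41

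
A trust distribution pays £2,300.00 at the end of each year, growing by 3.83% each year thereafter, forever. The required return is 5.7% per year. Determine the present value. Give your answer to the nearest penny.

Periodic rate r = 0.057 per year.
Growing perpetuity (Gordon): PV = PMT₁ / (r − g) = 2,300 / (r − 0.0383) = £122,994.65.

£122,994.65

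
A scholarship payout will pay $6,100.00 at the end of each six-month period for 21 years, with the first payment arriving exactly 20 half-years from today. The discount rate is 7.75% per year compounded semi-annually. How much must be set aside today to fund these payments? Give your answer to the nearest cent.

Ordinary annuity of 42 payments, first payment at period 20.
Periodic rate r = 0.0775/2 per half-year; n is counted in half-years.
The ordinary-annuity PV formula values the stream one period before the first payment (period 19); discount that back 19 periods:
PV₀ = 6,100 × [1 − (1+r)^−42] / r × (1+r)^−19 = $60,960.82

$60,960.82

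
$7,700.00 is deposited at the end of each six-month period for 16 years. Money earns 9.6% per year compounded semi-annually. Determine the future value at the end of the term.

$558,718.51

This is an ordinary annuity: 32 deposits of $7,700.00 at the end of each six-month period.
Periodic rate r = 0.096/2 per half-year; n is counted in half-years.
FV = PMT × [((1+r)^n − 1)/r] = 7,700 × [(1+r)^32 − 1] / r = $558,718.51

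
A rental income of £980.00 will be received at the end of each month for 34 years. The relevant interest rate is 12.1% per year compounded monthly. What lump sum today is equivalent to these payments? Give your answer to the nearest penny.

£95,568.71

This is an ordinary annuity: 408 payments of £980.00 at the end of each month.
Periodic rate r = 0.121/12 per month; n is counted in months.
PV = PMT × [(1 − (1+r)^−n)/r] = 980 × [1 − (1+r)^−408] / r = £95,568.71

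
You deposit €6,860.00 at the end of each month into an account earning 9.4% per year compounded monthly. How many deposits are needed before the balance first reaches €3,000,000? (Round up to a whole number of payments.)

Periodic rate r = 0.094/12 per month; n is counted in months.
Ordinary annuity FV: 3,000,000 = 6,860 × [((1+r)^n − 1)/r].
(1+r)^n = 1 + 3,000,000 × r / 6,860, so n = ln(1 + 3,000,000·r/6,860) / ln(1+r) = 190.63.
Round up to a whole number of payments: n = 191.

191 payments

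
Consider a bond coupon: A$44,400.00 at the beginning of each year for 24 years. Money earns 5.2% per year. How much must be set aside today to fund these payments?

A$632,162.86

This is an annuity due: 24 payments of A$44,400.00 at the beginning of each year.
Periodic rate r = 0.052 per year.
PV = PMT × [(1 − (1+r)^−n)/r] × (1+r) = 44,400 × [1 − (1+r)^−24] / r × (1+r) = A$632,162.86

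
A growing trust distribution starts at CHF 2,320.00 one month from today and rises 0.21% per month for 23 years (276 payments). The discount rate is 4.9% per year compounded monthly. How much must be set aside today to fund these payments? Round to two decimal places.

CHF 491,962.64

Periodic rate r = 0.049/12 per month; n is counted in months.
Growing ordinary annuity: PV = PMT₁ × [1 − ((1+g)/(1+r))^n] / (r − g) = 2,320 × [1 − ((1+0.0021)/(1+r))^276] / (r − 0.0021) = CHF 491,962.64.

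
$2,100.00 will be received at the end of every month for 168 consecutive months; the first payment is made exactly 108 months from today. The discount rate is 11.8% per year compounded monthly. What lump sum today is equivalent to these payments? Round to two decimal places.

$60,472.23

Ordinary annuity of 168 payments, first payment at period 108.
Periodic rate r = 0.118/12 per month; n is counted in months.
The ordinary-annuity PV formula values the stream one period before the first payment (period 107); discount that back 107 periods:
PV₀ = 2,100 × [1 − (1+r)^−168] / r × (1+r)^−107 = $60,472.23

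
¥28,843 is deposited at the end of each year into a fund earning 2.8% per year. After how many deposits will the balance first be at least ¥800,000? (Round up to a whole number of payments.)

Periodic rate r = 0.028 per year.
Ordinary annuity FV: 800,000 = 28,843 × [((1+r)^n − 1)/r].
(1+r)^n = 1 + 800,000 × r / 28,843, so n = ln(1 + 800,000·r/28,843) / ln(1+r) = 20.81.
Round up to a whole number of payments: n = 21.

21 payments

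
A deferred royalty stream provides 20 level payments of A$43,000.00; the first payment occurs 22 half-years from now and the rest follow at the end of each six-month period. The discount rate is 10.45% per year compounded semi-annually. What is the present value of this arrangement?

Ordinary annuity of 20 payments, first payment at period 22.
Periodic rate r = 0.1045/2 per half-year; n is counted in half-years.
The ordinary-annuity PV formula values the stream one period before the first payment (period 21); discount that back 21 periods:
PV₀ = 43,000 × [1 − (1+r)^−20] / r × (1+r)^−21 = A$180,435.06

A$180,435.06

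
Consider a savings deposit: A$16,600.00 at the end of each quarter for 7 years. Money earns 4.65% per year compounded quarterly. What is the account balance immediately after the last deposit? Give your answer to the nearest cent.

A$545,658.85

This is an ordinary annuity: 28 deposits of A$16,600.00 at the end of each quarter.
Periodic rate r = 0.0465/4 per quarter; n is counted in quarters.
FV = PMT × [((1+r)^n − 1)/r] = 16,600 × [(1+r)^28 − 1] / r = A$545,658.85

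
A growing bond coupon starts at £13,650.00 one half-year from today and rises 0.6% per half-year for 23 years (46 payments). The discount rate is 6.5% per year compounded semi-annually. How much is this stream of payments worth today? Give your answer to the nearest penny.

£359,336.07

Periodic rate r = 0.065/2 per half-year; n is counted in half-years.
Growing ordinary annuity: PV = PMT₁ × [1 − ((1+g)/(1+r))^n] / (r − g) = 13,650 × [1 − ((1+0.006)/(1+r))^46] / (r − 0.006) = £359,336.07.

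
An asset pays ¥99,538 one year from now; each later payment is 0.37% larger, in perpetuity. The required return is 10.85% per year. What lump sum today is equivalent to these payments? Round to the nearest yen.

¥949,790

Periodic rate r = 0.1085 per year.
Growing perpetuity (Gordon): PV = PMT₁ / (r − g) = 99,538 / (r − 0.0037) = ¥949,790.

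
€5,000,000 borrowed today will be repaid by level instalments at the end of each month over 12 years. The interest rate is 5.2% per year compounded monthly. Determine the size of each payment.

Level ordinary annuity; solve PV = PMT × [(1 − (1+r)^−n)/r] for PMT.
Periodic rate r = 0.052/12 per month; n is counted in months.
With n = 144: PMT = 5,000,000 / ([(1 − (1+r)^−n)/r]) = €46,747.77

€46,747.77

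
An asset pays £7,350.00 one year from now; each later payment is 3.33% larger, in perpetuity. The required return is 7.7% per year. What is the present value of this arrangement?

Periodic rate r = 0.077 per year.
Growing perpetuity (Gordon): PV = PMT₁ / (r − g) = 7,350 / (r − 0.0333) = £168,192.22.

£168,192.22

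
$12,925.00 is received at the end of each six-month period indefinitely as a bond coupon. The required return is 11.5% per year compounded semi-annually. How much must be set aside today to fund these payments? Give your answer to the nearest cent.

$224,782.61

Periodic rate r = 0.115/2 per half-year.
Level perpetuity: PV = PMT / r = 12,925 / (0.115/2) = $224,782.61.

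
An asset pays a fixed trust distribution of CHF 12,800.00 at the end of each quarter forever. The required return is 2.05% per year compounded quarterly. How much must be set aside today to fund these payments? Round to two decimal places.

CHF 2,497,560.98

Periodic rate r = 0.0205/4 per quarter.
Level perpetuity: PV = PMT / r = 12,800 / (0.0205/4) = CHF 2,497,560.98.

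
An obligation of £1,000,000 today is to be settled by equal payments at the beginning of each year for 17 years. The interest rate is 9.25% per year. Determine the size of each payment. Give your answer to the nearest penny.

£108,862.54

Level annuity due; solve PV = PMT × [(1 − (1+r)^−n)/r] × (1+r) for PMT.
Periodic rate r = 0.0925 per year.
With n = 17: PMT = 1,000,000 / ([(1 − (1+r)^−n)/r] × (1+r)) = £108,862.54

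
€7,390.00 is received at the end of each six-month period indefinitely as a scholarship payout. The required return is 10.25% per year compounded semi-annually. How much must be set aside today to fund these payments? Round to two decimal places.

Periodic rate r = 0.1025/2 per half-year.
Level perpetuity: PV = PMT / r = 7,390 / (0.1025/2) = €144,195.12.

€144,195.12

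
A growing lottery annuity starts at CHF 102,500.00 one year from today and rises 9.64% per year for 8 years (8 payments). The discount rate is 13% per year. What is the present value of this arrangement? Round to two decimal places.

Periodic rate r = 0.13 per year.
Growing ordinary annuity: PV = PMT₁ × [1 − ((1+g)/(1+r))^n] / (r − g) = 102,500 × [1 − ((1+0.0964)/(1+r))^8] / (r − 0.0964) = CHF 654,471.43.

CHF 654,471.43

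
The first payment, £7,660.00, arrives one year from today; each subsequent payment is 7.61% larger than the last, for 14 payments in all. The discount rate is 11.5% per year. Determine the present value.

Periodic rate r = 0.115 per year.
Growing ordinary annuity: PV = PMT₁ × [1 − ((1+g)/(1+r))^n] / (r − g) = 7,660 × [1 − ((1+0.0761)/(1+r))^14] / (r − 0.0761) = £77,139.70.

£77,139.70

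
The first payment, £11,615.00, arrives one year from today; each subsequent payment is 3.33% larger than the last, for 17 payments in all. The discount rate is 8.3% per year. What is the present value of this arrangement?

Periodic rate r = 0.083 per year.
Growing ordinary annuity: PV = PMT₁ × [1 − ((1+g)/(1+r))^n] / (r − g) = 11,615 × [1 − ((1+0.0333)/(1+r))^17] / (r − 0.0333) = £128,547.59.

£128,547.59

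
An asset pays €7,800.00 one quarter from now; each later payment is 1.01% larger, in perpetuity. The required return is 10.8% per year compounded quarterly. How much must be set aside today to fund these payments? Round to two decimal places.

€461,538.46

Periodic rate r = 0.108/4 per quarter.
Growing perpetuity (Gordon): PV = PMT₁ / (r − g) = 7,800 / (r − 0.0101) = €461,538.46.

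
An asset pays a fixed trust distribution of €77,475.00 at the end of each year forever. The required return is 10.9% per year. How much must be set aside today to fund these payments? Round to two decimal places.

Periodic rate r = 0.109 per year.
Level perpetuity: PV = PMT / r = 77,475 / (0.109) = €710,779.82.

€710,779.82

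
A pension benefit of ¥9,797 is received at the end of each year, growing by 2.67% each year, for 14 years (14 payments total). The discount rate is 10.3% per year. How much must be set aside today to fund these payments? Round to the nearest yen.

Periodic rate r = 0.103 per year.
Growing ordinary annuity: PV = PMT₁ × [1 − ((1+g)/(1+r))^n] / (r − g) = 9,797 × [1 − ((1+0.0267)/(1+r))^14] / (r − 0.0267) = ¥81,334.

¥81,334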